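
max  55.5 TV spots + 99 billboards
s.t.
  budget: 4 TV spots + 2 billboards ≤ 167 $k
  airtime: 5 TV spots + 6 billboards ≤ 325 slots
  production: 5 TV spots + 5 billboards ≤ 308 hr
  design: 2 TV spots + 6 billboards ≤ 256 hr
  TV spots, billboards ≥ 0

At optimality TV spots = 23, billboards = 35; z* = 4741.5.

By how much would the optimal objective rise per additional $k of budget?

0

Binding: airtime and design. Non-binding: budget (5 unused), production (18 unused).
Slack constraints have shadow price 0 (complementary slackness).
From A_Bᵀ y = c: 5·y_airtime + 2·y_design = 55.5; 6·y_airtime + 6·y_design = 99.
This yields shadow prices y_airtime = 7.5, y_design = 9.
Shadow price of budget = 0.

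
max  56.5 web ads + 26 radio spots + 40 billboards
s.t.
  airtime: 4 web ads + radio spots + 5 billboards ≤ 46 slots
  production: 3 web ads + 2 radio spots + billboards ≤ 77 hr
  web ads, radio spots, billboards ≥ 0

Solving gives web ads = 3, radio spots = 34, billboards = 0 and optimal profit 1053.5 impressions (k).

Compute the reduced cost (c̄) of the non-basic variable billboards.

Both airtime and production are binding at x*.
From A_Bᵀ y = c: 4·y_airtime + 3·y_production = 56.5; 1·y_airtime + 2·y_production = 26.
→ y_airtime = 7 and y_production = 9.5.
Reduced cost of billboards: c₃ − yᵀa₃ = 40 − (7·5 + 9.5·1) = 40 − 44.5 = -4.5.

-4.5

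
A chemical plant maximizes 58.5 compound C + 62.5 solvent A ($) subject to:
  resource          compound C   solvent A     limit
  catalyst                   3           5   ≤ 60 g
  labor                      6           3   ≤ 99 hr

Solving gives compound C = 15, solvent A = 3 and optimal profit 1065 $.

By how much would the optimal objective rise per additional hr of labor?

5

Both catalyst and labor are binding at x*.
Dual feasibility on the basic columns requires 3·y_catalyst + 6·y_labor = 58.5, 5·y_catalyst + 3·y_labor = 62.5.
Solving: y_catalyst = 9.5, y_labor = 5.
Shadow price of labor = 5.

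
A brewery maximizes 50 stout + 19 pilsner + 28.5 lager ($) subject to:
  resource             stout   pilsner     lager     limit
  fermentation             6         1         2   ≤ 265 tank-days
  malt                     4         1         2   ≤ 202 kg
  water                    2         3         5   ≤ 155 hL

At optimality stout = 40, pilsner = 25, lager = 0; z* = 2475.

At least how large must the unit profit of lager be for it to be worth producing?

Check each constraint at x*: fermentation 265/265 (tight); malt 185/202 (slack 17); water 155/155 (tight).
Since malt is not tight, its dual is 0.
From A_Bᵀ y = c: 6·y_fermentation + 2·y_water = 50; 1·y_fermentation + 3·y_water = 19.
Solving: y_fermentation = 7, y_water = 4.
lager enters the basis when its profit ≥ yᵀa₃ = 7·2 + 4·5 = 34.

34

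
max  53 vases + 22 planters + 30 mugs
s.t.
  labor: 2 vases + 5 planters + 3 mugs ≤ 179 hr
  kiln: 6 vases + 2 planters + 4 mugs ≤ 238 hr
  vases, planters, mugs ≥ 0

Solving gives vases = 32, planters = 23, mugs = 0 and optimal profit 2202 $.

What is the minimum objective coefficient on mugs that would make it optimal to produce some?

Check each constraint at x*: labor 179/179 (tight); kiln 238/238 (tight).
The binding rows give the dual system: 2·y_labor + 6·y_kiln = 53 and 5·y_labor + 2·y_kiln = 22.
Solving: y_labor = 1, y_kiln = 8.5.
mugs enters the basis when its profit ≥ yᵀa₃ = 1·3 + 8.5·4 = 37.

37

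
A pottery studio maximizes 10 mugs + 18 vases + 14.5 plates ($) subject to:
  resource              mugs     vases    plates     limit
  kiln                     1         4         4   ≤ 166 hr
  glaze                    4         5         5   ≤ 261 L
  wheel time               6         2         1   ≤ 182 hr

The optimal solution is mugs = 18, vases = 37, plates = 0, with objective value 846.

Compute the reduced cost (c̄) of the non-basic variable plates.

Check each constraint at x*: kiln 166/166 (tight); glaze 257/261 (slack 4); wheel time 182/182 (tight).
Since glaze is not tight, its dual is 0.
From A_Bᵀ y = c: 1·y_kiln + 6·y_wheel time = 10; 4·y_kiln + 2·y_wheel time = 18.
→ y_kiln = 4 and y_wheel time = 1.
Reduced cost of plates: c₃ − yᵀa₃ = 14.5 − (4·4 + 1·1) = 14.5 − 17 = -2.5.

-2.5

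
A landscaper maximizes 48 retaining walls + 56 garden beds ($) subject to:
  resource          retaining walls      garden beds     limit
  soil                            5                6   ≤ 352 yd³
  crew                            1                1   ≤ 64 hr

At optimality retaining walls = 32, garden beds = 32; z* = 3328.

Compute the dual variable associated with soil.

8

Both soil and crew are binding at x*.
Dual feasibility on the basic columns requires 5·y_soil + 1·y_crew = 48, 6·y_soil + 1·y_crew = 56.
This yields shadow prices y_soil = 8, y_crew = 8.
Shadow price of soil = 8.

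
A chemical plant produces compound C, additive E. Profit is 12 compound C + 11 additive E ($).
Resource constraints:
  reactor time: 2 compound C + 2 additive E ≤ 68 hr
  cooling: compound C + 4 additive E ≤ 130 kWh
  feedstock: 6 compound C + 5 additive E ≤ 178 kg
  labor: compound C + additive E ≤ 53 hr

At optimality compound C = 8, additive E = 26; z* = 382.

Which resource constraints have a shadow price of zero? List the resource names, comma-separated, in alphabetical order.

cooling, labor

reactor time: 68/68 (binding)
cooling: 112/130 (slack 18)
feedstock: 178/178 (binding)
labor: 34/53 (slack 19)
By complementary slackness, a constraint with positive slack has shadow price 0 → cooling, labor.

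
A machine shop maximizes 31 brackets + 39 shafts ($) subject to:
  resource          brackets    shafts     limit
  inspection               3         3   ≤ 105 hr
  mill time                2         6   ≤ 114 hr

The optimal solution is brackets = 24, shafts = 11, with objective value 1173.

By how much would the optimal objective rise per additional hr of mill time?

At the optimum: inspection uses 105 of 105 (binding); mill time uses 114 of 114 (binding).
The binding rows give the dual system: 3·y_inspection + 2·y_mill time = 31 and 3·y_inspection + 6·y_mill time = 39.
Solving: y_inspection = 9, y_mill time = 2.
Shadow price of mill time = 2.

2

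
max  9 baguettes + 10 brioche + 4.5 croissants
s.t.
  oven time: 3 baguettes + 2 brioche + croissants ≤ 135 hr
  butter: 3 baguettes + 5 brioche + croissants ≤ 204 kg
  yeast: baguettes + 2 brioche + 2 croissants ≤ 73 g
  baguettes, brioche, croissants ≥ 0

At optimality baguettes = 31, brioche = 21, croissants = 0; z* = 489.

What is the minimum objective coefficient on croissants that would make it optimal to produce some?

At the optimum: oven time uses 135 of 135 (binding); butter uses 198 of 204 (slack = 6); yeast uses 73 of 73 (binding).
Slack constraints have shadow price 0 (complementary slackness).
The binding rows give the dual system: 3·y_oven time + 1·y_yeast = 9 and 2·y_oven time + 2·y_yeast = 10.
→ y_oven time = 2 and y_yeast = 3.
croissants enters the basis when its profit ≥ yᵀa₃ = 2·1 + 3·2 = 8.

8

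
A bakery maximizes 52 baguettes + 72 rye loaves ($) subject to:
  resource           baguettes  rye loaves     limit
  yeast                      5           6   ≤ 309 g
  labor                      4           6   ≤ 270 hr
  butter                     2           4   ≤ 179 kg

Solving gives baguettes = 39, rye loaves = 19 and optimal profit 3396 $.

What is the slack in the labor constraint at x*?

0

labor used = 4·39 + 6·19 = 270; slack = 270 − 270 = 0.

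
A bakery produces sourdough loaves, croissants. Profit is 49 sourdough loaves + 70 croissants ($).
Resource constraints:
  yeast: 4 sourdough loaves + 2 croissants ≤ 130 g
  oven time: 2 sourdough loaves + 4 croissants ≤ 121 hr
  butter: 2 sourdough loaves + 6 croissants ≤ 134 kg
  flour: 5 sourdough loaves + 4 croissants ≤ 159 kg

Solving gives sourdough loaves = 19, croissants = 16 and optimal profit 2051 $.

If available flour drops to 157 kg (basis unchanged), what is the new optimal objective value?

At the optimum: yeast uses 108 of 130 (slack = 22); oven time uses 102 of 121 (slack = 19); butter uses 134 of 134 (binding); flour uses 159 of 159 (binding).
By complementary slackness, y = 0 for the non-binding constraints.
The binding rows give the dual system: 2·y_butter + 5·y_flour = 49 and 6·y_butter + 4·y_flour = 70.
This yields shadow prices y_butter = 7, y_flour = 7.
Δz = y_flour·Δb = 7 × (-2) = -14, so new z* = 2051 − 14 = 2037.

2037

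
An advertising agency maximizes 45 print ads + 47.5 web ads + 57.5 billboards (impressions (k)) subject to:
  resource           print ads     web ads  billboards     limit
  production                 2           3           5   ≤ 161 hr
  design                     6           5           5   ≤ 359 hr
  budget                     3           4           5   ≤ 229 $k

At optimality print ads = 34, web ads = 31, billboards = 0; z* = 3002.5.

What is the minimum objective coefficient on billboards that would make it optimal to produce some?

62.5

Check each constraint at x*: production 161/161 (tight); design 359/359 (tight); budget 226/229 (slack 3).
Slack constraints have shadow price 0 (complementary slackness).
The binding rows give the dual system: 2·y_production + 6·y_design = 45 and 3·y_production + 5·y_design = 47.5.
→ y_production = 7.5 and y_design = 5.
billboards enters the basis when its profit ≥ yᵀa₃ = 7.5·5 + 5·5 = 62.5.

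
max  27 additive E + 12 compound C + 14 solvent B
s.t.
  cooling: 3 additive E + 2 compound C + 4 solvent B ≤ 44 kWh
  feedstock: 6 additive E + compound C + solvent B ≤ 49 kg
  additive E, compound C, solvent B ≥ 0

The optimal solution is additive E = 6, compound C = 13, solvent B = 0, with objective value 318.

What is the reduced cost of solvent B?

Both cooling and feedstock are binding at x*.
Dual feasibility on the basic columns requires 3·y_cooling + 6·y_feedstock = 27, 2·y_cooling + 1·y_feedstock = 12.
This yields shadow prices y_cooling = 5, y_feedstock = 2.
Reduced cost of solvent B: c₃ − yᵀa₃ = 14 − (5·4 + 2·1) = 14 − 22 = -8.

-8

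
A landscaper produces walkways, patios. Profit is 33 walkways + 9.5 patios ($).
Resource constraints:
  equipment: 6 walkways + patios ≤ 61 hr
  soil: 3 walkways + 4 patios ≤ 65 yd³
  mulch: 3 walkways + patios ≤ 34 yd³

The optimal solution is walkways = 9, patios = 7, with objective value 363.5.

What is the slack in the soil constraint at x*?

soil used = 3·9 + 4·7 = 55; slack = 65 − 55 = 10.

10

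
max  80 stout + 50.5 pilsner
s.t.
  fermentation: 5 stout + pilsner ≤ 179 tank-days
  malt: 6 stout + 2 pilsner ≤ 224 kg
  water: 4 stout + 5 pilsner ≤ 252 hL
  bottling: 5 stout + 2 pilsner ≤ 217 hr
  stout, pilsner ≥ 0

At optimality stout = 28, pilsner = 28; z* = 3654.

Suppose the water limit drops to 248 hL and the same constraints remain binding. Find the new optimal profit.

Check each constraint at x*: fermentation 168/179 (slack 11); malt 224/224 (tight); water 252/252 (tight); bottling 196/217 (slack 21).
Since fermentation, bottling are not tight, their duals are 0.
The binding rows give the dual system: 6·y_malt + 4·y_water = 80 and 2·y_malt + 5·y_water = 50.5.
Solving: y_malt = 9, y_water = 6.5.
Δz = y_water·Δb = 6.5 × (-4) = -26, so new z* = 3654 − 26 = 3628.

3628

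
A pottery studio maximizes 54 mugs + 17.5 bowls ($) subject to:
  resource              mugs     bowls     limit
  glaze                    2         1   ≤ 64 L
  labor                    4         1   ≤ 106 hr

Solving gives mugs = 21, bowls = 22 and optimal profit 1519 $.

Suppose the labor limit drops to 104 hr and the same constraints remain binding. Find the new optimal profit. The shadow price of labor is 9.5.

Δb = -2, so new z* = 1519 + (9.5)·(-2) = 1519 − 19 = 1500.

1500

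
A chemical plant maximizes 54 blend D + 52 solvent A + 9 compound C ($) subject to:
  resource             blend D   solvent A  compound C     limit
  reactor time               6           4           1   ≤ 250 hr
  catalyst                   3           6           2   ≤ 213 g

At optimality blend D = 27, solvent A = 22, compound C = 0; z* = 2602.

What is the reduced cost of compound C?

-6

Check each constraint at x*: reactor time 250/250 (tight); catalyst 213/213 (tight).
From A_Bᵀ y = c: 6·y_reactor time + 3·y_catalyst = 54; 4·y_reactor time + 6·y_catalyst = 52.
Solving: y_reactor time = 7, y_catalyst = 4.
Reduced cost of compound C: c₃ − yᵀa₃ = 9 − (7·1 + 4·2) = 9 − 15 = -6.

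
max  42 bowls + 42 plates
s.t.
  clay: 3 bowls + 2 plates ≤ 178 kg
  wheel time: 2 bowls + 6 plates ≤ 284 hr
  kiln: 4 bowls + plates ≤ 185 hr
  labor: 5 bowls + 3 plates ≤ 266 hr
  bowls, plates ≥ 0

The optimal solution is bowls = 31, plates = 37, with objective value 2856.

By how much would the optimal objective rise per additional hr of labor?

7

Binding: wheel time and labor. Non-binding: clay (11 unused), kiln (24 unused).
By complementary slackness, y = 0 for the non-binding constraints.
Dual feasibility on the basic columns requires 2·y_wheel time + 5·y_labor = 42, 6·y_wheel time + 3·y_labor = 42.
→ y_wheel time = 3.5 and y_labor = 7.
Shadow price of labor = 7.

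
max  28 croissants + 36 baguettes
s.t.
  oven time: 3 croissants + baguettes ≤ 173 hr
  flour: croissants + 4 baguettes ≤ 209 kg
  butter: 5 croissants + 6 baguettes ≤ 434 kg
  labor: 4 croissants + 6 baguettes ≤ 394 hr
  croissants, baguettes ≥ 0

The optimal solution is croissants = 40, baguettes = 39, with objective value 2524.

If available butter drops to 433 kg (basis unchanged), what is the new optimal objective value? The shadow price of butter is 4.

2520

Δb = -1, so new z* = 2524 + (4)·(-1) = 2524 − 4 = 2520.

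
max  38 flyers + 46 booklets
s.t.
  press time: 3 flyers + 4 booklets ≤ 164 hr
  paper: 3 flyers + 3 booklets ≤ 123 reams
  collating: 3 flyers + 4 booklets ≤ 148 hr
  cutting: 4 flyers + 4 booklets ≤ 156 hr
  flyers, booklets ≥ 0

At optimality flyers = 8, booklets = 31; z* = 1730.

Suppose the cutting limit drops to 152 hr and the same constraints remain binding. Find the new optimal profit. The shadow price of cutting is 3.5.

Δb = -4, so new z* = 1730 + (3.5)·(-4) = 1730 − 14 = 1716.

1716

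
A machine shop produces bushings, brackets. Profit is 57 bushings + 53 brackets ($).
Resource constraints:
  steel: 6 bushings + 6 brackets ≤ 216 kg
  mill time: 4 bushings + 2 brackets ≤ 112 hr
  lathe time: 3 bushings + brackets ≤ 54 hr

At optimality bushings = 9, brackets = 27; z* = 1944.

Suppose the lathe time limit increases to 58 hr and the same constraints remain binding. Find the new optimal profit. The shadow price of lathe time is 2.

Δb = 4, so new z* = 1944 + (2)·(4) = 1944 + 8 = 1952.

1952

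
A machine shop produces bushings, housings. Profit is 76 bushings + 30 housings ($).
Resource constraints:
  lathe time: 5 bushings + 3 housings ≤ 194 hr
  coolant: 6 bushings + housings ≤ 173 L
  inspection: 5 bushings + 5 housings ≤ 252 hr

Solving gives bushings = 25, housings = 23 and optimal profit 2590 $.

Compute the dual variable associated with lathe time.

8

Binding: lathe time and coolant. Non-binding: inspection (12 unused).
Slack constraints have shadow price 0 (complementary slackness).
From A_Bᵀ y = c: 5·y_lathe time + 6·y_coolant = 76; 3·y_lathe time + 1·y_coolant = 30.
This yields shadow prices y_lathe time = 8, y_coolant = 6.
Shadow price of lathe time = 8.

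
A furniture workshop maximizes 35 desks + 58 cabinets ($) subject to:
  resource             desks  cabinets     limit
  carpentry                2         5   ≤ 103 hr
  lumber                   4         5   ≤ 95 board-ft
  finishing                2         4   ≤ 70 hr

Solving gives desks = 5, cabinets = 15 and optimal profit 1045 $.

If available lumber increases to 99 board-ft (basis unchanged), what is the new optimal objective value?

At the optimum: carpentry uses 85 of 103 (slack = 18); lumber uses 95 of 95 (binding); finishing uses 70 of 70 (binding).
Since carpentry is not tight, its dual is 0.
From A_Bᵀ y = c: 4·y_lumber + 2·y_finishing = 35; 5·y_lumber + 4·y_finishing = 58.
→ y_lumber = 4 and y_finishing = 9.5.
Δz = y_lumber·Δb = 4 × (4) = 16, so new z* = 1045 + 16 = 1061.

1061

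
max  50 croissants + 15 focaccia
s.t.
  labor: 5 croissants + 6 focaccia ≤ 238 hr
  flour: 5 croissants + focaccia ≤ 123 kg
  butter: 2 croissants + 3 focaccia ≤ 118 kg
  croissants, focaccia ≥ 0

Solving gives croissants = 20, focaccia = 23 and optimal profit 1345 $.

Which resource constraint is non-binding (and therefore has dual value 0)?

labor: 238/238 (binding)
flour: 123/123 (binding)
butter: 109/118 (slack 9)
By complementary slackness, a constraint with positive slack has shadow price 0 → butter.

butter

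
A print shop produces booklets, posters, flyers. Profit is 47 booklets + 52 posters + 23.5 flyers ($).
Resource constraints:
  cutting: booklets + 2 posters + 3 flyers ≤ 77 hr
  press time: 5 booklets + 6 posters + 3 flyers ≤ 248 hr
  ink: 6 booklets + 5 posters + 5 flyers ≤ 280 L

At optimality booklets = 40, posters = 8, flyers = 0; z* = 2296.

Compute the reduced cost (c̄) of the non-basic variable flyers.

Check each constraint at x*: cutting 56/77 (slack 21); press time 248/248 (tight); ink 280/280 (tight).
Slack constraints have shadow price 0 (complementary slackness).
From A_Bᵀ y = c: 5·y_press time + 6·y_ink = 47; 6·y_press time + 5·y_ink = 52.
This yields shadow prices y_press time = 7, y_ink = 2.
Reduced cost of flyers: c₃ − yᵀa₃ = 23.5 − (7·3 + 2·5) = 23.5 − 31 = -7.5.

-7.5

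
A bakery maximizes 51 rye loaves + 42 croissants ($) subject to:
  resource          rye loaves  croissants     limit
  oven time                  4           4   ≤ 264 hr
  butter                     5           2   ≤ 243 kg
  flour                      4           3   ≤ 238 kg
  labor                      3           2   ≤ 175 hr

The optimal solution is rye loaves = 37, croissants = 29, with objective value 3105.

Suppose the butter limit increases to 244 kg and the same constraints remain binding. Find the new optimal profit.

3108

At the optimum: oven time uses 264 of 264 (binding); butter uses 243 of 243 (binding); flour uses 235 of 238 (slack = 3); labor uses 169 of 175 (slack = 6).
By complementary slackness, y = 0 for the non-binding constraints.
From A_Bᵀ y = c: 4·y_oven time + 5·y_butter = 51; 4·y_oven time + 2·y_butter = 42.
Solving: y_oven time = 9, y_butter = 3.
Δz = y_butter·Δb = 3 × (1) = 3, so new z* = 3105 + 3 = 3108.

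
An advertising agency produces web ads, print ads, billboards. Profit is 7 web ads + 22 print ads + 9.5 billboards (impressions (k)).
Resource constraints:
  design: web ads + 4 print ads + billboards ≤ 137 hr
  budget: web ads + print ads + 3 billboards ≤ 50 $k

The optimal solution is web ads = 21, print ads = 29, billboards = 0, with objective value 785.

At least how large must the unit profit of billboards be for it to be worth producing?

11

At the optimum: design uses 137 of 137 (binding); budget uses 50 of 50 (binding).
From A_Bᵀ y = c: 1·y_design + 1·y_budget = 7; 4·y_design + 1·y_budget = 22.
Solving: y_design = 5, y_budget = 2.
billboards enters the basis when its profit ≥ yᵀa₃ = 5·1 + 2·3 = 11.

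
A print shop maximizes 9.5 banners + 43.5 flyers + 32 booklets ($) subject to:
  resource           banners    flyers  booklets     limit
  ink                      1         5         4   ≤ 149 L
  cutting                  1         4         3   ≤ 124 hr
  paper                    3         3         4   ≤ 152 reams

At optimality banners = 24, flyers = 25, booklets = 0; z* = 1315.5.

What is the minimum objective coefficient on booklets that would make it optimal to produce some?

At the optimum: ink uses 149 of 149 (binding); cutting uses 124 of 124 (binding); paper uses 147 of 152 (slack = 5).
By complementary slackness, y = 0 for the non-binding constraint.
From A_Bᵀ y = c: 1·y_ink + 1·y_cutting = 9.5; 5·y_ink + 4·y_cutting = 43.5.
→ y_ink = 5.5 and y_cutting = 4.
booklets enters the basis when its profit ≥ yᵀa₃ = 5.5·4 + 4·3 = 34.

34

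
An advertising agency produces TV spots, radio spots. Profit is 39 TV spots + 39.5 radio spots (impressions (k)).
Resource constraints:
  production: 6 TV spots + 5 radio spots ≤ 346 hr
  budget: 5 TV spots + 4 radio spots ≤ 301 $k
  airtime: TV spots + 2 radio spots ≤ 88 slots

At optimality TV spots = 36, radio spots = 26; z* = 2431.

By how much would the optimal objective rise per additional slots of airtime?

6

Binding: production and airtime. Non-binding: budget (17 unused).
Slack constraints have shadow price 0 (complementary slackness).
From A_Bᵀ y = c: 6·y_production + 1·y_airtime = 39; 5·y_production + 2·y_airtime = 39.5.
This yields shadow prices y_production = 5.5, y_airtime = 6.
Shadow price of airtime = 6.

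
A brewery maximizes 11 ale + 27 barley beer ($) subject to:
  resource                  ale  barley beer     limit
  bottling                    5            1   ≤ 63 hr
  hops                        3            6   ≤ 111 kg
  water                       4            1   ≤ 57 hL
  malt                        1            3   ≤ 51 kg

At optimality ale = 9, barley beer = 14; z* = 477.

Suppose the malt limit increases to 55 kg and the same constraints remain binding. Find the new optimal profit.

Check each constraint at x*: bottling 59/63 (slack 4); hops 111/111 (tight); water 50/57 (slack 7); malt 51/51 (tight).
Slack constraints have shadow price 0 (complementary slackness).
From A_Bᵀ y = c: 3·y_hops + 1·y_malt = 11; 6·y_hops + 3·y_malt = 27.
→ y_hops = 2 and y_malt = 5.
Δz = y_malt·Δb = 5 × (4) = 20, so new z* = 477 + 20 = 497.

497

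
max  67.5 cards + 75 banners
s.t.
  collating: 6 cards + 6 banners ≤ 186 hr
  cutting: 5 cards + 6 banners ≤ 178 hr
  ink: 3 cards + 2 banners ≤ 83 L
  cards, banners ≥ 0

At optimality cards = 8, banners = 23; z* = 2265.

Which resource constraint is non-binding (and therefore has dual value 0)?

collating: 186/186 (binding)
cutting: 178/178 (binding)
ink: 70/83 (slack 13)
By complementary slackness, a constraint with positive slack has shadow price 0 → ink.

ink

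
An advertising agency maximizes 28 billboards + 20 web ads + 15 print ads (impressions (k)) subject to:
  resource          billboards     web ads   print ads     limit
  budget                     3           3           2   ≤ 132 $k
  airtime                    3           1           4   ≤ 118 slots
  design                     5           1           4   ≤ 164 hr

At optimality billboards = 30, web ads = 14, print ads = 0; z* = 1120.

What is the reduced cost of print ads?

-5

Binding: budget and design. Non-binding: airtime (14 unused).
By complementary slackness, y = 0 for the non-binding constraint.
The binding rows give the dual system: 3·y_budget + 5·y_design = 28 and 3·y_budget + 1·y_design = 20.
Solving: y_budget = 6, y_design = 2.
Reduced cost of print ads: c₃ − yᵀa₃ = 15 − (6·2 + 2·4) = 15 − 20 = -5.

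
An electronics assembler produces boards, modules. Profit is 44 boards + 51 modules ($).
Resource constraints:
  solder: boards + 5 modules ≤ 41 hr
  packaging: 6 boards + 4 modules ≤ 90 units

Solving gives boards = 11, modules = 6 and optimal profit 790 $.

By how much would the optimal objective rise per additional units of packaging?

At the optimum: solder uses 41 of 41 (binding); packaging uses 90 of 90 (binding).
From A_Bᵀ y = c: 1·y_solder + 6·y_packaging = 44; 5·y_solder + 4·y_packaging = 51.
This yields shadow prices y_solder = 5, y_packaging = 6.5.
Shadow price of packaging = 6.5.

6.5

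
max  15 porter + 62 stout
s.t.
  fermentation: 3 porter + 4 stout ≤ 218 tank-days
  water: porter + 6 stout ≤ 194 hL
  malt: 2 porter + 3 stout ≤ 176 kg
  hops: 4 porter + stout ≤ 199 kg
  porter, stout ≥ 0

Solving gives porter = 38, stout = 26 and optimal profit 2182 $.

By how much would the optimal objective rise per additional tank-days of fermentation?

Check each constraint at x*: fermentation 218/218 (tight); water 194/194 (tight); malt 154/176 (slack 22); hops 178/199 (slack 21).
By complementary slackness, y = 0 for the non-binding constraints.
The binding rows give the dual system: 3·y_fermentation + 1·y_water = 15 and 4·y_fermentation + 6·y_water = 62.
Solving: y_fermentation = 2, y_water = 9.
Shadow price of fermentation = 2.

2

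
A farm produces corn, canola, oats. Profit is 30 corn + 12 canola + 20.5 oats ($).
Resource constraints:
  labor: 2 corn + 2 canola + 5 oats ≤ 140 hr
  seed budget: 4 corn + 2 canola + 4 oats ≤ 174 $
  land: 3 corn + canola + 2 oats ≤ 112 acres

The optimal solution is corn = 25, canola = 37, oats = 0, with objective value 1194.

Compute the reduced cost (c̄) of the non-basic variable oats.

-3.5

Check each constraint at x*: labor 124/140 (slack 16); seed budget 174/174 (tight); land 112/112 (tight).
Since labor is not tight, its dual is 0.
From A_Bᵀ y = c: 4·y_seed budget + 3·y_land = 30; 2·y_seed budget + 1·y_land = 12.
Solving: y_seed budget = 3, y_land = 6.
Reduced cost of oats: c₃ − yᵀa₃ = 20.5 − (3·4 + 6·2) = 20.5 − 24 = -3.5.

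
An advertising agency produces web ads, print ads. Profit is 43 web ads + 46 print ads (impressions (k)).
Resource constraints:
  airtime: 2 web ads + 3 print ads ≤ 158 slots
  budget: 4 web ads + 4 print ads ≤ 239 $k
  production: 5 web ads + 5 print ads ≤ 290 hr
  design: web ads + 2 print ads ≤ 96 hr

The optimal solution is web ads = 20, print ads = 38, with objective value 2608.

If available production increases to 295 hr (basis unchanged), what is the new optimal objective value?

2648

At the optimum: airtime uses 154 of 158 (slack = 4); budget uses 232 of 239 (slack = 7); production uses 290 of 290 (binding); design uses 96 of 96 (binding).
Since airtime, budget are not tight, their duals are 0.
The binding rows give the dual system: 5·y_production + 1·y_design = 43 and 5·y_production + 2·y_design = 46.
This yields shadow prices y_production = 8, y_design = 3.
Δz = y_production·Δb = 8 × (5) = 40, so new z* = 2608 + 40 = 2648.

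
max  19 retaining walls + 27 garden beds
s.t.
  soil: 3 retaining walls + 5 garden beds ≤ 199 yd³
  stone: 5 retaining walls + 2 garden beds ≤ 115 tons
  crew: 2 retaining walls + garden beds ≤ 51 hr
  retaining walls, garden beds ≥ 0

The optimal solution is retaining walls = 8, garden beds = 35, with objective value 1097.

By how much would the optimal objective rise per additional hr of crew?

Binding: soil and crew. Non-binding: stone (5 unused).
By complementary slackness, y = 0 for the non-binding constraint.
Dual feasibility on the basic columns requires 3·y_soil + 2·y_crew = 19, 5·y_soil + 1·y_crew = 27.
This yields shadow prices y_soil = 5, y_crew = 2.
Shadow price of crew = 2.

2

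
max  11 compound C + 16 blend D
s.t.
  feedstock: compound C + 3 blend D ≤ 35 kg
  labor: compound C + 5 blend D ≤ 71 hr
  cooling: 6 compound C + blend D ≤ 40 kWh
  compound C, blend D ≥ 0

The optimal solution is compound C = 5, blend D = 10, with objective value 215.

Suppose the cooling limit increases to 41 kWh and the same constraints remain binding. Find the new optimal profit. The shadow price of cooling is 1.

216

Δb = 1, so new z* = 215 + (1)·(1) = 215 + 1 = 216.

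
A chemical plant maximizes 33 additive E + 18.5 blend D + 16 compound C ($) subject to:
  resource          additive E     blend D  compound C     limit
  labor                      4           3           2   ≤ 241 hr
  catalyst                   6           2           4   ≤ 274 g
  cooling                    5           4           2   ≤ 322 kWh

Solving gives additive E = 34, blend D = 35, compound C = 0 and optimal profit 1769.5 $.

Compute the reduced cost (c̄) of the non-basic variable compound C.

Check each constraint at x*: labor 241/241 (tight); catalyst 274/274 (tight); cooling 310/322 (slack 12).
Since cooling is not tight, its dual is 0.
From A_Bᵀ y = c: 4·y_labor + 6·y_catalyst = 33; 3·y_labor + 2·y_catalyst = 18.5.
Solving: y_labor = 4.5, y_catalyst = 2.5.
Reduced cost of compound C: c₃ − yᵀa₃ = 16 − (4.5·2 + 2.5·4) = 16 − 19 = -3.

-3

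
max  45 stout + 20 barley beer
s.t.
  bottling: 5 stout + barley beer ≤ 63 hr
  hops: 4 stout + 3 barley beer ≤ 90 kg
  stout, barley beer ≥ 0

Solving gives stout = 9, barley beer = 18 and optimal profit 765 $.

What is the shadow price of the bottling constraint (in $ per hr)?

5

Check each constraint at x*: bottling 63/63 (tight); hops 90/90 (tight).
Dual feasibility on the basic columns requires 5·y_bottling + 4·y_hops = 45, 1·y_bottling + 3·y_hops = 20.
This yields shadow prices y_bottling = 5, y_hops = 5.
Shadow price of bottling = 5.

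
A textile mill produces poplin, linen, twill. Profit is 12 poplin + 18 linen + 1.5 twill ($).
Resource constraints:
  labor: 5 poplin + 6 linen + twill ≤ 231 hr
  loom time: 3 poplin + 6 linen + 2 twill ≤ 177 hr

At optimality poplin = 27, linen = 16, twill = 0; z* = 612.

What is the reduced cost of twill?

At the optimum: labor uses 231 of 231 (binding); loom time uses 177 of 177 (binding).
From A_Bᵀ y = c: 5·y_labor + 3·y_loom time = 12; 6·y_labor + 6·y_loom time = 18.
This yields shadow prices y_labor = 1.5, y_loom time = 1.5.
Reduced cost of twill: c₃ − yᵀa₃ = 1.5 − (1.5·1 + 1.5·2) = 1.5 − 4.5 = -3.

-3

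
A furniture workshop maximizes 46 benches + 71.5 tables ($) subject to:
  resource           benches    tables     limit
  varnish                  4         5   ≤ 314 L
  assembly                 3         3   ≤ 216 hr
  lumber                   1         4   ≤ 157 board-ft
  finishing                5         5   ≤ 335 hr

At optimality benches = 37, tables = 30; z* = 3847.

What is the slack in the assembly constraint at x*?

assembly used = 3·37 + 3·30 = 201; slack = 216 − 201 = 15.

15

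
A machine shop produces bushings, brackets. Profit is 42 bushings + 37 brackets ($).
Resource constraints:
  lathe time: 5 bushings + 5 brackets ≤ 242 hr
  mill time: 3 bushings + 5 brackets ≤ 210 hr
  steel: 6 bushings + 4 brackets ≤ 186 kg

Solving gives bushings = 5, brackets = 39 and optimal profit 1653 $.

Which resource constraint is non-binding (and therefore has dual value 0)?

lathe time: 220/242 (slack 22)
mill time: 210/210 (binding)
steel: 186/186 (binding)
By complementary slackness, a constraint with positive slack has shadow price 0 → lathe time.

lathe time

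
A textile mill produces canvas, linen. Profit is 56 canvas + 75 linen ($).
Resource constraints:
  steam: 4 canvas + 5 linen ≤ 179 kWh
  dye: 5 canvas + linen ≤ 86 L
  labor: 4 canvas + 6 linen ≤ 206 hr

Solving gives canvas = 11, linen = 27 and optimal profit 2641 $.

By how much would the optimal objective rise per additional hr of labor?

5

At the optimum: steam uses 179 of 179 (binding); dye uses 82 of 86 (slack = 4); labor uses 206 of 206 (binding).
Slack constraints have shadow price 0 (complementary slackness).
The binding rows give the dual system: 4·y_steam + 4·y_labor = 56 and 5·y_steam + 6·y_labor = 75.
→ y_steam = 9 and y_labor = 5.
Shadow price of labor = 5.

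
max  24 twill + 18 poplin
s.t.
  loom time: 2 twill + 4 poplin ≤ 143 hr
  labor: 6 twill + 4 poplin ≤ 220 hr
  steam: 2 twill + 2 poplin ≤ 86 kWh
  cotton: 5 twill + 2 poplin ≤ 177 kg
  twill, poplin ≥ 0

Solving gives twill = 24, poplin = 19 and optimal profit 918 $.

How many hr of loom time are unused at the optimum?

loom time used = 2·24 + 4·19 = 124; slack = 143 − 124 = 19.

19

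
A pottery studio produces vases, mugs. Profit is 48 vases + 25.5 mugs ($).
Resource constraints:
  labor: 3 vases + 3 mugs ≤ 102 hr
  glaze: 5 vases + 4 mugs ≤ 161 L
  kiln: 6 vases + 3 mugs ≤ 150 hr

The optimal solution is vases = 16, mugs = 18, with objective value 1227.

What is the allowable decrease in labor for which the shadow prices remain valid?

Binding constraints: labor, kiln. The basis is B = [[3,3],[6,3]] with det -9.
Per unit decrease in labor, x* moves by d = (0.3333, -0.6667).
The basis stays optimal until mugs reaches 0; allowable decrease = 27 hr.

27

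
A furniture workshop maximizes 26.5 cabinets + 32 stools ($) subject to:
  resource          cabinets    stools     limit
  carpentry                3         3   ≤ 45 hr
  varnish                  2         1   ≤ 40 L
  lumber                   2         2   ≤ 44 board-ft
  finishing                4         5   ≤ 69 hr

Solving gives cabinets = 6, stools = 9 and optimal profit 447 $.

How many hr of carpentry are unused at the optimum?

0

carpentry used = 3·6 + 3·9 = 45; slack = 45 − 45 = 0.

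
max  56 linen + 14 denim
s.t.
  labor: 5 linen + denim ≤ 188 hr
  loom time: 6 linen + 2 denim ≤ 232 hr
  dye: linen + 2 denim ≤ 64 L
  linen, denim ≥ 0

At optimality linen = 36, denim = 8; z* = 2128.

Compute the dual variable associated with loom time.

3.5

Check each constraint at x*: labor 188/188 (tight); loom time 232/232 (tight); dye 52/64 (slack 12).
Since dye is not tight, its dual is 0.
Dual feasibility on the basic columns requires 5·y_labor + 6·y_loom time = 56, 1·y_labor + 2·y_loom time = 14.
This yields shadow prices y_labor = 7, y_loom time = 3.5.
Shadow price of loom time = 3.5.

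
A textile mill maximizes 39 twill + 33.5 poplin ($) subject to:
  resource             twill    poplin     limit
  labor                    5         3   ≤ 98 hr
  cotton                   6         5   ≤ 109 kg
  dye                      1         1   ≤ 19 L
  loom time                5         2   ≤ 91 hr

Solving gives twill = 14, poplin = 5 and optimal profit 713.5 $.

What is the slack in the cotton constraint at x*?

0

cotton used = 6·14 + 5·5 = 109; slack = 109 − 109 = 0.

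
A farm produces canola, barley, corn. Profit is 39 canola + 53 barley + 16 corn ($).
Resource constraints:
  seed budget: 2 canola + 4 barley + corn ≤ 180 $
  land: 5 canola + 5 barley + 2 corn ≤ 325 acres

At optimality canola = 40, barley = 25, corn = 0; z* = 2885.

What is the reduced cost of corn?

-1

Check each constraint at x*: seed budget 180/180 (tight); land 325/325 (tight).
The binding rows give the dual system: 2·y_seed budget + 5·y_land = 39 and 4·y_seed budget + 5·y_land = 53.
→ y_seed budget = 7 and y_land = 5.
Reduced cost of corn: c₃ − yᵀa₃ = 16 − (7·1 + 5·2) = 16 − 17 = -1.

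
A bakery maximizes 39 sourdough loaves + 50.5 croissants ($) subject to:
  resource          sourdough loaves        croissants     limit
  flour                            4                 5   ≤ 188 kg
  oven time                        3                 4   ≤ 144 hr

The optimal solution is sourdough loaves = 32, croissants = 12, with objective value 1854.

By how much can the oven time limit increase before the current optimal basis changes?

Binding constraints: flour, oven time. The basis is B = [[4,5],[3,4]] with det 1.
Per unit increase in oven time, x* moves by d = (-5, 4).
The basis stays optimal until sourdough loaves reaches 0; allowable increase = 6.4 hr.

6.4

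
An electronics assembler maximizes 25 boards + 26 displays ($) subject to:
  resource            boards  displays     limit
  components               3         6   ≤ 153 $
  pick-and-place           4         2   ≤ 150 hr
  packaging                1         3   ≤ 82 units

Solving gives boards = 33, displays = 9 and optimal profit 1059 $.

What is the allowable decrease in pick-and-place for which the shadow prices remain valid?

99

Binding constraints: components, pick-and-place. The basis is B = [[3,6],[4,2]] with det -18.
Per unit decrease in pick-and-place, x* moves by d = (-0.3333, 0.1667).
The basis stays optimal until boards reaches 0; allowable decrease = 99 hr.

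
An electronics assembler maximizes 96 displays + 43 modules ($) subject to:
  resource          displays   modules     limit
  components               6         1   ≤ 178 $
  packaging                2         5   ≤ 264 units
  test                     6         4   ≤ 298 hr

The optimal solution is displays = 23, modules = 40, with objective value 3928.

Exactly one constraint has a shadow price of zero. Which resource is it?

components: 178/178 (binding)
packaging: 246/264 (slack 18)
test: 298/298 (binding)
By complementary slackness, a constraint with positive slack has shadow price 0 → packaging.

packaging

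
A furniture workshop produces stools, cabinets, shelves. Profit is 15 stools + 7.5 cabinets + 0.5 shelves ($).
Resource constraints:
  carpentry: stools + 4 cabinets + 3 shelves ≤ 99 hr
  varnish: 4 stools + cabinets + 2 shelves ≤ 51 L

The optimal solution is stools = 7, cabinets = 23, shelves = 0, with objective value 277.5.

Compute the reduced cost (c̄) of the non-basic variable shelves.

-9.5

Check each constraint at x*: carpentry 99/99 (tight); varnish 51/51 (tight).
Dual feasibility on the basic columns requires 1·y_carpentry + 4·y_varnish = 15, 4·y_carpentry + 1·y_varnish = 7.5.
Solving: y_carpentry = 1, y_varnish = 3.5.
Reduced cost of shelves: c₃ − yᵀa₃ = 0.5 − (1·3 + 3.5·2) = 0.5 − 10 = -9.5.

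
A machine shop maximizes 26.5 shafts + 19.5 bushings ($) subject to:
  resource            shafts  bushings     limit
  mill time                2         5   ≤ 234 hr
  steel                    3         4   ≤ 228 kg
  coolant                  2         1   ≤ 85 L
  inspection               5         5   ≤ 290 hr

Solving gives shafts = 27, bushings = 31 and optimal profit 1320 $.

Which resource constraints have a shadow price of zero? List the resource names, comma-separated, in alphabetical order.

mill time, steel

mill time: 209/234 (slack 25)
steel: 205/228 (slack 23)
coolant: 85/85 (binding)
inspection: 290/290 (binding)
By complementary slackness, a constraint with positive slack has shadow price 0 → mill time, steel.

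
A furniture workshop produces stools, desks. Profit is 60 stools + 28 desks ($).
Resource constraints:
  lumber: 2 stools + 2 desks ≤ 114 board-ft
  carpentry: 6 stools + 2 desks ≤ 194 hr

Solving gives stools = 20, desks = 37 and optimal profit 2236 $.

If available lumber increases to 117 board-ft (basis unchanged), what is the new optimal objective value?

2254

Check each constraint at x*: lumber 114/114 (tight); carpentry 194/194 (tight).
From A_Bᵀ y = c: 2·y_lumber + 6·y_carpentry = 60; 2·y_lumber + 2·y_carpentry = 28.
This yields shadow prices y_lumber = 6, y_carpentry = 8.
Δz = y_lumber·Δb = 6 × (3) = 18, so new z* = 2236 + 18 = 2254.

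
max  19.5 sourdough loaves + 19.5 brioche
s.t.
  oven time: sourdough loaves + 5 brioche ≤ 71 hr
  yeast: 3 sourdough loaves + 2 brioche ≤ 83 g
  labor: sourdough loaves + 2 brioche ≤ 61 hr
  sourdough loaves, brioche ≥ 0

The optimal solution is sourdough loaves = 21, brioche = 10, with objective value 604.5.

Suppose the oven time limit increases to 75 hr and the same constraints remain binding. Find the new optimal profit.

610.5

Check each constraint at x*: oven time 71/71 (tight); yeast 83/83 (tight); labor 41/61 (slack 20).
Slack constraints have shadow price 0 (complementary slackness).
From A_Bᵀ y = c: 1·y_oven time + 3·y_yeast = 19.5; 5·y_oven time + 2·y_yeast = 19.5.
→ y_oven time = 1.5 and y_yeast = 6.
Δz = y_oven time·Δb = 1.5 × (4) = 6, so new z* = 604.5 + 6 = 610.5.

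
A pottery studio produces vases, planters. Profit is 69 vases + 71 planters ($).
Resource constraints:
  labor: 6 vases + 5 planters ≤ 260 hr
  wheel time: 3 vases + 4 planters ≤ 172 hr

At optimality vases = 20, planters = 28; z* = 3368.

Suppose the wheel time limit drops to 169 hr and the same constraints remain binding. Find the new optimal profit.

3341

At the optimum: labor uses 260 of 260 (binding); wheel time uses 172 of 172 (binding).
From A_Bᵀ y = c: 6·y_labor + 3·y_wheel time = 69; 5·y_labor + 4·y_wheel time = 71.
This yields shadow prices y_labor = 7, y_wheel time = 9.
Δz = y_wheel time·Δb = 9 × (-3) = -27, so new z* = 3368 − 27 = 3341.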